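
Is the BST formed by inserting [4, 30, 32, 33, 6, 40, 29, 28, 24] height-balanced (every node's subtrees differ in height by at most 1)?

Tree (level-order array): [4, None, 30, 6, 32, None, 29, None, 33, 28, None, None, 40, 24]
Definition: a tree is height-balanced if, at every node, |h(left) - h(right)| <= 1 (empty subtree has height -1).
Bottom-up per-node check:
  node 24: h_left=-1, h_right=-1, diff=0 [OK], height=0
  node 28: h_left=0, h_right=-1, diff=1 [OK], height=1
  node 29: h_left=1, h_right=-1, diff=2 [FAIL (|1--1|=2 > 1)], height=2
  node 6: h_left=-1, h_right=2, diff=3 [FAIL (|-1-2|=3 > 1)], height=3
  node 40: h_left=-1, h_right=-1, diff=0 [OK], height=0
  node 33: h_left=-1, h_right=0, diff=1 [OK], height=1
  node 32: h_left=-1, h_right=1, diff=2 [FAIL (|-1-1|=2 > 1)], height=2
  node 30: h_left=3, h_right=2, diff=1 [OK], height=4
  node 4: h_left=-1, h_right=4, diff=5 [FAIL (|-1-4|=5 > 1)], height=5
Node 29 violates the condition: |1 - -1| = 2 > 1.
Result: Not balanced


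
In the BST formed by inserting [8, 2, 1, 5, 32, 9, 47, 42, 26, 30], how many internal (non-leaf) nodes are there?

Tree built from: [8, 2, 1, 5, 32, 9, 47, 42, 26, 30]
Tree (level-order array): [8, 2, 32, 1, 5, 9, 47, None, None, None, None, None, 26, 42, None, None, 30]
Rule: An internal node has at least one child.
Per-node child counts:
  node 8: 2 child(ren)
  node 2: 2 child(ren)
  node 1: 0 child(ren)
  node 5: 0 child(ren)
  node 32: 2 child(ren)
  node 9: 1 child(ren)
  node 26: 1 child(ren)
  node 30: 0 child(ren)
  node 47: 1 child(ren)
  node 42: 0 child(ren)
Matching nodes: [8, 2, 32, 9, 26, 47]
Count of internal (non-leaf) nodes: 6


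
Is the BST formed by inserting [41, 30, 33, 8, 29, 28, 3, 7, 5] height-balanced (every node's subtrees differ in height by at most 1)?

Tree (level-order array): [41, 30, None, 8, 33, 3, 29, None, None, None, 7, 28, None, 5]
Definition: a tree is height-balanced if, at every node, |h(left) - h(right)| <= 1 (empty subtree has height -1).
Bottom-up per-node check:
  node 5: h_left=-1, h_right=-1, diff=0 [OK], height=0
  node 7: h_left=0, h_right=-1, diff=1 [OK], height=1
  node 3: h_left=-1, h_right=1, diff=2 [FAIL (|-1-1|=2 > 1)], height=2
  node 28: h_left=-1, h_right=-1, diff=0 [OK], height=0
  node 29: h_left=0, h_right=-1, diff=1 [OK], height=1
  node 8: h_left=2, h_right=1, diff=1 [OK], height=3
  node 33: h_left=-1, h_right=-1, diff=0 [OK], height=0
  node 30: h_left=3, h_right=0, diff=3 [FAIL (|3-0|=3 > 1)], height=4
  node 41: h_left=4, h_right=-1, diff=5 [FAIL (|4--1|=5 > 1)], height=5
Node 3 violates the condition: |-1 - 1| = 2 > 1.
Result: Not balanced


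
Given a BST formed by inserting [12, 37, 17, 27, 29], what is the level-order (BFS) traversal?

Tree insertion order: [12, 37, 17, 27, 29]
Tree (level-order array): [12, None, 37, 17, None, None, 27, None, 29]
BFS from the root, enqueuing left then right child of each popped node:
  queue [12] -> pop 12, enqueue [37], visited so far: [12]
  queue [37] -> pop 37, enqueue [17], visited so far: [12, 37]
  queue [17] -> pop 17, enqueue [27], visited so far: [12, 37, 17]
  queue [27] -> pop 27, enqueue [29], visited so far: [12, 37, 17, 27]
  queue [29] -> pop 29, enqueue [none], visited so far: [12, 37, 17, 27, 29]
Result: [12, 37, 17, 27, 29]


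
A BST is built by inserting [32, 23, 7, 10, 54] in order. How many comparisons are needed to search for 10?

Search path for 10: 32 -> 23 -> 7 -> 10
Found: True
Comparisons: 4


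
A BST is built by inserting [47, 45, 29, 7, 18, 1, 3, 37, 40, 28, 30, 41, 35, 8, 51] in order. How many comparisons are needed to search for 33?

Search path for 33: 47 -> 45 -> 29 -> 37 -> 30 -> 35
Found: False
Comparisons: 6


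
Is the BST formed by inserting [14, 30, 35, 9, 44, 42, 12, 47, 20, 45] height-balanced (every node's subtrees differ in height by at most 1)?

Tree (level-order array): [14, 9, 30, None, 12, 20, 35, None, None, None, None, None, 44, 42, 47, None, None, 45]
Definition: a tree is height-balanced if, at every node, |h(left) - h(right)| <= 1 (empty subtree has height -1).
Bottom-up per-node check:
  node 12: h_left=-1, h_right=-1, diff=0 [OK], height=0
  node 9: h_left=-1, h_right=0, diff=1 [OK], height=1
  node 20: h_left=-1, h_right=-1, diff=0 [OK], height=0
  node 42: h_left=-1, h_right=-1, diff=0 [OK], height=0
  node 45: h_left=-1, h_right=-1, diff=0 [OK], height=0
  node 47: h_left=0, h_right=-1, diff=1 [OK], height=1
  node 44: h_left=0, h_right=1, diff=1 [OK], height=2
  node 35: h_left=-1, h_right=2, diff=3 [FAIL (|-1-2|=3 > 1)], height=3
  node 30: h_left=0, h_right=3, diff=3 [FAIL (|0-3|=3 > 1)], height=4
  node 14: h_left=1, h_right=4, diff=3 [FAIL (|1-4|=3 > 1)], height=5
Node 35 violates the condition: |-1 - 2| = 3 > 1.
Result: Not balanced


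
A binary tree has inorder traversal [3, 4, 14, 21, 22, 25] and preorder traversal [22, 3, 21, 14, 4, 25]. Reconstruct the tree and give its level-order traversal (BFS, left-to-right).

Inorder:  [3, 4, 14, 21, 22, 25]
Preorder: [22, 3, 21, 14, 4, 25]
Algorithm: preorder visits root first, so consume preorder in order;
for each root, split the current inorder slice at that value into
left-subtree inorder and right-subtree inorder, then recurse.
Recursive splits:
  root=22; inorder splits into left=[3, 4, 14, 21], right=[25]
  root=3; inorder splits into left=[], right=[4, 14, 21]
  root=21; inorder splits into left=[4, 14], right=[]
  root=14; inorder splits into left=[4], right=[]
  root=4; inorder splits into left=[], right=[]
  root=25; inorder splits into left=[], right=[]
Reconstructed level-order: [22, 3, 25, 21, 14, 4]


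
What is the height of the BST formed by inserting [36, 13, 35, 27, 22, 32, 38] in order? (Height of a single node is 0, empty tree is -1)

Insertion order: [36, 13, 35, 27, 22, 32, 38]
Tree (level-order array): [36, 13, 38, None, 35, None, None, 27, None, 22, 32]
Compute height bottom-up (empty subtree = -1):
  height(22) = 1 + max(-1, -1) = 0
  height(32) = 1 + max(-1, -1) = 0
  height(27) = 1 + max(0, 0) = 1
  height(35) = 1 + max(1, -1) = 2
  height(13) = 1 + max(-1, 2) = 3
  height(38) = 1 + max(-1, -1) = 0
  height(36) = 1 + max(3, 0) = 4
Height = 4


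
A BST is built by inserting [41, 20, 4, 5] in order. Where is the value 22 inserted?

Starting tree (level order): [41, 20, None, 4, None, None, 5]
Insertion path: 41 -> 20
Result: insert 22 as right child of 20
Final tree (level order): [41, 20, None, 4, 22, None, 5]


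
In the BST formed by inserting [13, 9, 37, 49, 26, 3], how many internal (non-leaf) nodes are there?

Tree built from: [13, 9, 37, 49, 26, 3]
Tree (level-order array): [13, 9, 37, 3, None, 26, 49]
Rule: An internal node has at least one child.
Per-node child counts:
  node 13: 2 child(ren)
  node 9: 1 child(ren)
  node 3: 0 child(ren)
  node 37: 2 child(ren)
  node 26: 0 child(ren)
  node 49: 0 child(ren)
Matching nodes: [13, 9, 37]
Count of internal (non-leaf) nodes: 3


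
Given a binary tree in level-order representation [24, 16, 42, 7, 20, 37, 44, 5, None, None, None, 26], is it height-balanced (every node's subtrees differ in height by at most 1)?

Tree (level-order array): [24, 16, 42, 7, 20, 37, 44, 5, None, None, None, 26]
Definition: a tree is height-balanced if, at every node, |h(left) - h(right)| <= 1 (empty subtree has height -1).
Bottom-up per-node check:
  node 5: h_left=-1, h_right=-1, diff=0 [OK], height=0
  node 7: h_left=0, h_right=-1, diff=1 [OK], height=1
  node 20: h_left=-1, h_right=-1, diff=0 [OK], height=0
  node 16: h_left=1, h_right=0, diff=1 [OK], height=2
  node 26: h_left=-1, h_right=-1, diff=0 [OK], height=0
  node 37: h_left=0, h_right=-1, diff=1 [OK], height=1
  node 44: h_left=-1, h_right=-1, diff=0 [OK], height=0
  node 42: h_left=1, h_right=0, diff=1 [OK], height=2
  node 24: h_left=2, h_right=2, diff=0 [OK], height=3
All nodes satisfy the balance condition.
Result: Balanced


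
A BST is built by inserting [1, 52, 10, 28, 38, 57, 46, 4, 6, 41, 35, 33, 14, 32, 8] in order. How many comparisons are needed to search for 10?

Search path for 10: 1 -> 52 -> 10
Found: True
Comparisons: 3


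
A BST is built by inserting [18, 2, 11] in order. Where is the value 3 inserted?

Starting tree (level order): [18, 2, None, None, 11]
Insertion path: 18 -> 2 -> 11
Result: insert 3 as left child of 11
Final tree (level order): [18, 2, None, None, 11, 3]


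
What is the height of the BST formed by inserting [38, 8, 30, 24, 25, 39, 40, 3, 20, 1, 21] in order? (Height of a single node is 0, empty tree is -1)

Insertion order: [38, 8, 30, 24, 25, 39, 40, 3, 20, 1, 21]
Tree (level-order array): [38, 8, 39, 3, 30, None, 40, 1, None, 24, None, None, None, None, None, 20, 25, None, 21]
Compute height bottom-up (empty subtree = -1):
  height(1) = 1 + max(-1, -1) = 0
  height(3) = 1 + max(0, -1) = 1
  height(21) = 1 + max(-1, -1) = 0
  height(20) = 1 + max(-1, 0) = 1
  height(25) = 1 + max(-1, -1) = 0
  height(24) = 1 + max(1, 0) = 2
  height(30) = 1 + max(2, -1) = 3
  height(8) = 1 + max(1, 3) = 4
  height(40) = 1 + max(-1, -1) = 0
  height(39) = 1 + max(-1, 0) = 1
  height(38) = 1 + max(4, 1) = 5
Height = 5


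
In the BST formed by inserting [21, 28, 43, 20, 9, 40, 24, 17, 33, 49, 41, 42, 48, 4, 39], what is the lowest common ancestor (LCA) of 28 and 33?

Tree insertion order: [21, 28, 43, 20, 9, 40, 24, 17, 33, 49, 41, 42, 48, 4, 39]
Tree (level-order array): [21, 20, 28, 9, None, 24, 43, 4, 17, None, None, 40, 49, None, None, None, None, 33, 41, 48, None, None, 39, None, 42]
In a BST, the LCA of p=28, q=33 is the first node v on the
root-to-leaf path with p <= v <= q (go left if both < v, right if both > v).
Walk from root:
  at 21: both 28 and 33 > 21, go right
  at 28: 28 <= 28 <= 33, this is the LCA
LCA = 28


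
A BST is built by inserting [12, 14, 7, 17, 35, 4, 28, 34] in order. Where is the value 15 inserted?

Starting tree (level order): [12, 7, 14, 4, None, None, 17, None, None, None, 35, 28, None, None, 34]
Insertion path: 12 -> 14 -> 17
Result: insert 15 as left child of 17
Final tree (level order): [12, 7, 14, 4, None, None, 17, None, None, 15, 35, None, None, 28, None, None, 34]


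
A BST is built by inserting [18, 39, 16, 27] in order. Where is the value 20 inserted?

Starting tree (level order): [18, 16, 39, None, None, 27]
Insertion path: 18 -> 39 -> 27
Result: insert 20 as left child of 27
Final tree (level order): [18, 16, 39, None, None, 27, None, 20]


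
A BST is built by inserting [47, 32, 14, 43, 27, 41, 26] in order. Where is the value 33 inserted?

Starting tree (level order): [47, 32, None, 14, 43, None, 27, 41, None, 26]
Insertion path: 47 -> 32 -> 43 -> 41
Result: insert 33 as left child of 41
Final tree (level order): [47, 32, None, 14, 43, None, 27, 41, None, 26, None, 33]


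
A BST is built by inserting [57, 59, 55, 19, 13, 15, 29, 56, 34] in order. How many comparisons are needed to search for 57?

Search path for 57: 57
Found: True
Comparisons: 1


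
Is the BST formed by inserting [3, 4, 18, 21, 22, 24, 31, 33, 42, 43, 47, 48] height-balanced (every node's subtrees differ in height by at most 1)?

Tree (level-order array): [3, None, 4, None, 18, None, 21, None, 22, None, 24, None, 31, None, 33, None, 42, None, 43, None, 47, None, 48]
Definition: a tree is height-balanced if, at every node, |h(left) - h(right)| <= 1 (empty subtree has height -1).
Bottom-up per-node check:
  node 48: h_left=-1, h_right=-1, diff=0 [OK], height=0
  node 47: h_left=-1, h_right=0, diff=1 [OK], height=1
  node 43: h_left=-1, h_right=1, diff=2 [FAIL (|-1-1|=2 > 1)], height=2
  node 42: h_left=-1, h_right=2, diff=3 [FAIL (|-1-2|=3 > 1)], height=3
  node 33: h_left=-1, h_right=3, diff=4 [FAIL (|-1-3|=4 > 1)], height=4
  node 31: h_left=-1, h_right=4, diff=5 [FAIL (|-1-4|=5 > 1)], height=5
  node 24: h_left=-1, h_right=5, diff=6 [FAIL (|-1-5|=6 > 1)], height=6
  node 22: h_left=-1, h_right=6, diff=7 [FAIL (|-1-6|=7 > 1)], height=7
  node 21: h_left=-1, h_right=7, diff=8 [FAIL (|-1-7|=8 > 1)], height=8
  node 18: h_left=-1, h_right=8, diff=9 [FAIL (|-1-8|=9 > 1)], height=9
  node 4: h_left=-1, h_right=9, diff=10 [FAIL (|-1-9|=10 > 1)], height=10
  node 3: h_left=-1, h_right=10, diff=11 [FAIL (|-1-10|=11 > 1)], height=11
Node 43 violates the condition: |-1 - 1| = 2 > 1.
Result: Not balanced


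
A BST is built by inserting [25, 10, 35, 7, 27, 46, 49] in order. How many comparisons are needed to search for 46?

Search path for 46: 25 -> 35 -> 46
Found: True
Comparisons: 3


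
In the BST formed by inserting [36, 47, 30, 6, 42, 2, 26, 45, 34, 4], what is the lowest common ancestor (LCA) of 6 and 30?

Tree insertion order: [36, 47, 30, 6, 42, 2, 26, 45, 34, 4]
Tree (level-order array): [36, 30, 47, 6, 34, 42, None, 2, 26, None, None, None, 45, None, 4]
In a BST, the LCA of p=6, q=30 is the first node v on the
root-to-leaf path with p <= v <= q (go left if both < v, right if both > v).
Walk from root:
  at 36: both 6 and 30 < 36, go left
  at 30: 6 <= 30 <= 30, this is the LCA
LCA = 30


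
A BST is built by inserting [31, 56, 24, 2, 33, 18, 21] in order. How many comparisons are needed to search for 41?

Search path for 41: 31 -> 56 -> 33
Found: False
Comparisons: 3


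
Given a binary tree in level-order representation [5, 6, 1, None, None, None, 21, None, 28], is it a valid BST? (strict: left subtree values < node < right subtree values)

Level-order array: [5, 6, 1, None, None, None, 21, None, 28]
Validate using subtree bounds (lo, hi): at each node, require lo < value < hi,
then recurse left with hi=value and right with lo=value.
Preorder trace (stopping at first violation):
  at node 5 with bounds (-inf, +inf): OK
  at node 6 with bounds (-inf, 5): VIOLATION
Node 6 violates its bound: not (-inf < 6 < 5).
Result: Not a valid BST


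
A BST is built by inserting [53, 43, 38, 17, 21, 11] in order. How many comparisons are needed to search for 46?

Search path for 46: 53 -> 43
Found: False
Comparisons: 2


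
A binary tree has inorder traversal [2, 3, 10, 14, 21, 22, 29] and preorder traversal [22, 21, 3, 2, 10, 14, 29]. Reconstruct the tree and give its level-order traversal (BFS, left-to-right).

Inorder:  [2, 3, 10, 14, 21, 22, 29]
Preorder: [22, 21, 3, 2, 10, 14, 29]
Algorithm: preorder visits root first, so consume preorder in order;
for each root, split the current inorder slice at that value into
left-subtree inorder and right-subtree inorder, then recurse.
Recursive splits:
  root=22; inorder splits into left=[2, 3, 10, 14, 21], right=[29]
  root=21; inorder splits into left=[2, 3, 10, 14], right=[]
  root=3; inorder splits into left=[2], right=[10, 14]
  root=2; inorder splits into left=[], right=[]
  root=10; inorder splits into left=[], right=[14]
  root=14; inorder splits into left=[], right=[]
  root=29; inorder splits into left=[], right=[]
Reconstructed level-order: [22, 21, 29, 3, 2, 10, 14]


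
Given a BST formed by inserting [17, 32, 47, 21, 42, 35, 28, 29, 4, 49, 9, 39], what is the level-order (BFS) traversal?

Tree insertion order: [17, 32, 47, 21, 42, 35, 28, 29, 4, 49, 9, 39]
Tree (level-order array): [17, 4, 32, None, 9, 21, 47, None, None, None, 28, 42, 49, None, 29, 35, None, None, None, None, None, None, 39]
BFS from the root, enqueuing left then right child of each popped node:
  queue [17] -> pop 17, enqueue [4, 32], visited so far: [17]
  queue [4, 32] -> pop 4, enqueue [9], visited so far: [17, 4]
  queue [32, 9] -> pop 32, enqueue [21, 47], visited so far: [17, 4, 32]
  queue [9, 21, 47] -> pop 9, enqueue [none], visited so far: [17, 4, 32, 9]
  queue [21, 47] -> pop 21, enqueue [28], visited so far: [17, 4, 32, 9, 21]
  queue [47, 28] -> pop 47, enqueue [42, 49], visited so far: [17, 4, 32, 9, 21, 47]
  queue [28, 42, 49] -> pop 28, enqueue [29], visited so far: [17, 4, 32, 9, 21, 47, 28]
  queue [42, 49, 29] -> pop 42, enqueue [35], visited so far: [17, 4, 32, 9, 21, 47, 28, 42]
  queue [49, 29, 35] -> pop 49, enqueue [none], visited so far: [17, 4, 32, 9, 21, 47, 28, 42, 49]
  queue [29, 35] -> pop 29, enqueue [none], visited so far: [17, 4, 32, 9, 21, 47, 28, 42, 49, 29]
  queue [35] -> pop 35, enqueue [39], visited so far: [17, 4, 32, 9, 21, 47, 28, 42, 49, 29, 35]
  queue [39] -> pop 39, enqueue [none], visited so far: [17, 4, 32, 9, 21, 47, 28, 42, 49, 29, 35, 39]
Result: [17, 4, 32, 9, 21, 47, 28, 42, 49, 29, 35, 39]


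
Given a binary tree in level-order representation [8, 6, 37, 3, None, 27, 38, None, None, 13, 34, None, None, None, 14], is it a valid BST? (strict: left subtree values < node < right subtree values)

Level-order array: [8, 6, 37, 3, None, 27, 38, None, None, 13, 34, None, None, None, 14]
Validate using subtree bounds (lo, hi): at each node, require lo < value < hi,
then recurse left with hi=value and right with lo=value.
Preorder trace (stopping at first violation):
  at node 8 with bounds (-inf, +inf): OK
  at node 6 with bounds (-inf, 8): OK
  at node 3 with bounds (-inf, 6): OK
  at node 37 with bounds (8, +inf): OK
  at node 27 with bounds (8, 37): OK
  at node 13 with bounds (8, 27): OK
  at node 14 with bounds (13, 27): OK
  at node 34 with bounds (27, 37): OK
  at node 38 with bounds (37, +inf): OK
No violation found at any node.
Result: Valid BST


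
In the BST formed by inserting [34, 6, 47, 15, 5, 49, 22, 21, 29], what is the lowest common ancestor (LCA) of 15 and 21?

Tree insertion order: [34, 6, 47, 15, 5, 49, 22, 21, 29]
Tree (level-order array): [34, 6, 47, 5, 15, None, 49, None, None, None, 22, None, None, 21, 29]
In a BST, the LCA of p=15, q=21 is the first node v on the
root-to-leaf path with p <= v <= q (go left if both < v, right if both > v).
Walk from root:
  at 34: both 15 and 21 < 34, go left
  at 6: both 15 and 21 > 6, go right
  at 15: 15 <= 15 <= 21, this is the LCA
LCA = 15


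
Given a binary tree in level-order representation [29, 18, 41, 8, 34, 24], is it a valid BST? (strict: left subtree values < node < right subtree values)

Level-order array: [29, 18, 41, 8, 34, 24]
Validate using subtree bounds (lo, hi): at each node, require lo < value < hi,
then recurse left with hi=value and right with lo=value.
Preorder trace (stopping at first violation):
  at node 29 with bounds (-inf, +inf): OK
  at node 18 with bounds (-inf, 29): OK
  at node 8 with bounds (-inf, 18): OK
  at node 34 with bounds (18, 29): VIOLATION
Node 34 violates its bound: not (18 < 34 < 29).
Result: Not a valid BST


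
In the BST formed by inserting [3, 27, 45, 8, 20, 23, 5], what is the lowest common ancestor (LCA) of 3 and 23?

Tree insertion order: [3, 27, 45, 8, 20, 23, 5]
Tree (level-order array): [3, None, 27, 8, 45, 5, 20, None, None, None, None, None, 23]
In a BST, the LCA of p=3, q=23 is the first node v on the
root-to-leaf path with p <= v <= q (go left if both < v, right if both > v).
Walk from root:
  at 3: 3 <= 3 <= 23, this is the LCA
LCA = 3


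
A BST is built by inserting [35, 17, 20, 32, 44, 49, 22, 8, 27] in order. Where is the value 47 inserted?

Starting tree (level order): [35, 17, 44, 8, 20, None, 49, None, None, None, 32, None, None, 22, None, None, 27]
Insertion path: 35 -> 44 -> 49
Result: insert 47 as left child of 49
Final tree (level order): [35, 17, 44, 8, 20, None, 49, None, None, None, 32, 47, None, 22, None, None, None, None, 27]


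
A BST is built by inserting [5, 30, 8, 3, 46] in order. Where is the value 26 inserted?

Starting tree (level order): [5, 3, 30, None, None, 8, 46]
Insertion path: 5 -> 30 -> 8
Result: insert 26 as right child of 8
Final tree (level order): [5, 3, 30, None, None, 8, 46, None, 26]


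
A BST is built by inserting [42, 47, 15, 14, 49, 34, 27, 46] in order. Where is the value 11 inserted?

Starting tree (level order): [42, 15, 47, 14, 34, 46, 49, None, None, 27]
Insertion path: 42 -> 15 -> 14
Result: insert 11 as left child of 14
Final tree (level order): [42, 15, 47, 14, 34, 46, 49, 11, None, 27]


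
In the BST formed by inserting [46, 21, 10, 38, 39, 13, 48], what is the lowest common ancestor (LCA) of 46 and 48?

Tree insertion order: [46, 21, 10, 38, 39, 13, 48]
Tree (level-order array): [46, 21, 48, 10, 38, None, None, None, 13, None, 39]
In a BST, the LCA of p=46, q=48 is the first node v on the
root-to-leaf path with p <= v <= q (go left if both < v, right if both > v).
Walk from root:
  at 46: 46 <= 46 <= 48, this is the LCA
LCA = 46


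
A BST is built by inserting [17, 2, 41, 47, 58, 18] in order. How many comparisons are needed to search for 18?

Search path for 18: 17 -> 41 -> 18
Found: True
Comparisons: 3


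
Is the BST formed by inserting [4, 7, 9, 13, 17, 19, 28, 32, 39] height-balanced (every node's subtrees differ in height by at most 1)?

Tree (level-order array): [4, None, 7, None, 9, None, 13, None, 17, None, 19, None, 28, None, 32, None, 39]
Definition: a tree is height-balanced if, at every node, |h(left) - h(right)| <= 1 (empty subtree has height -1).
Bottom-up per-node check:
  node 39: h_left=-1, h_right=-1, diff=0 [OK], height=0
  node 32: h_left=-1, h_right=0, diff=1 [OK], height=1
  node 28: h_left=-1, h_right=1, diff=2 [FAIL (|-1-1|=2 > 1)], height=2
  node 19: h_left=-1, h_right=2, diff=3 [FAIL (|-1-2|=3 > 1)], height=3
  node 17: h_left=-1, h_right=3, diff=4 [FAIL (|-1-3|=4 > 1)], height=4
  node 13: h_left=-1, h_right=4, diff=5 [FAIL (|-1-4|=5 > 1)], height=5
  node 9: h_left=-1, h_right=5, diff=6 [FAIL (|-1-5|=6 > 1)], height=6
  node 7: h_left=-1, h_right=6, diff=7 [FAIL (|-1-6|=7 > 1)], height=7
  node 4: h_left=-1, h_right=7, diff=8 [FAIL (|-1-7|=8 > 1)], height=8
Node 28 violates the condition: |-1 - 1| = 2 > 1.
Result: Not balanced


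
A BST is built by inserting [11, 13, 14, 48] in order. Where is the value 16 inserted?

Starting tree (level order): [11, None, 13, None, 14, None, 48]
Insertion path: 11 -> 13 -> 14 -> 48
Result: insert 16 as left child of 48
Final tree (level order): [11, None, 13, None, 14, None, 48, 16]


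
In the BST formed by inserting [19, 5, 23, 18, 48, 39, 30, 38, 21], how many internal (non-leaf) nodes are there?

Tree built from: [19, 5, 23, 18, 48, 39, 30, 38, 21]
Tree (level-order array): [19, 5, 23, None, 18, 21, 48, None, None, None, None, 39, None, 30, None, None, 38]
Rule: An internal node has at least one child.
Per-node child counts:
  node 19: 2 child(ren)
  node 5: 1 child(ren)
  node 18: 0 child(ren)
  node 23: 2 child(ren)
  node 21: 0 child(ren)
  node 48: 1 child(ren)
  node 39: 1 child(ren)
  node 30: 1 child(ren)
  node 38: 0 child(ren)
Matching nodes: [19, 5, 23, 48, 39, 30]
Count of internal (non-leaf) nodes: 6


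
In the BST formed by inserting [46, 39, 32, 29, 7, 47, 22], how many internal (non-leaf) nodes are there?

Tree built from: [46, 39, 32, 29, 7, 47, 22]
Tree (level-order array): [46, 39, 47, 32, None, None, None, 29, None, 7, None, None, 22]
Rule: An internal node has at least one child.
Per-node child counts:
  node 46: 2 child(ren)
  node 39: 1 child(ren)
  node 32: 1 child(ren)
  node 29: 1 child(ren)
  node 7: 1 child(ren)
  node 22: 0 child(ren)
  node 47: 0 child(ren)
Matching nodes: [46, 39, 32, 29, 7]
Count of internal (non-leaf) nodes: 5


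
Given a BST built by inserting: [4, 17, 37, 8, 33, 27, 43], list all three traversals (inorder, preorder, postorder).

Tree insertion order: [4, 17, 37, 8, 33, 27, 43]
Tree (level-order array): [4, None, 17, 8, 37, None, None, 33, 43, 27]
Inorder (L, root, R): [4, 8, 17, 27, 33, 37, 43]
Preorder (root, L, R): [4, 17, 8, 37, 33, 27, 43]
Postorder (L, R, root): [8, 27, 33, 43, 37, 17, 4]


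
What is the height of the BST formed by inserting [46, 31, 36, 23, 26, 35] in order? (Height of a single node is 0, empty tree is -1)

Insertion order: [46, 31, 36, 23, 26, 35]
Tree (level-order array): [46, 31, None, 23, 36, None, 26, 35]
Compute height bottom-up (empty subtree = -1):
  height(26) = 1 + max(-1, -1) = 0
  height(23) = 1 + max(-1, 0) = 1
  height(35) = 1 + max(-1, -1) = 0
  height(36) = 1 + max(0, -1) = 1
  height(31) = 1 + max(1, 1) = 2
  height(46) = 1 + max(2, -1) = 3
Height = 3


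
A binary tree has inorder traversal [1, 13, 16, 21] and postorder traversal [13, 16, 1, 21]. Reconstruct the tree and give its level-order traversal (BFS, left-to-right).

Inorder:   [1, 13, 16, 21]
Postorder: [13, 16, 1, 21]
Algorithm: postorder visits root last, so walk postorder right-to-left;
each value is the root of the current inorder slice — split it at that
value, recurse on the right subtree first, then the left.
Recursive splits:
  root=21; inorder splits into left=[1, 13, 16], right=[]
  root=1; inorder splits into left=[], right=[13, 16]
  root=16; inorder splits into left=[13], right=[]
  root=13; inorder splits into left=[], right=[]
Reconstructed level-order: [21, 1, 16, 13]


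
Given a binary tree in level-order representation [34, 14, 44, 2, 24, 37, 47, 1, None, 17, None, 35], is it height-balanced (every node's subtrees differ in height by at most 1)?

Tree (level-order array): [34, 14, 44, 2, 24, 37, 47, 1, None, 17, None, 35]
Definition: a tree is height-balanced if, at every node, |h(left) - h(right)| <= 1 (empty subtree has height -1).
Bottom-up per-node check:
  node 1: h_left=-1, h_right=-1, diff=0 [OK], height=0
  node 2: h_left=0, h_right=-1, diff=1 [OK], height=1
  node 17: h_left=-1, h_right=-1, diff=0 [OK], height=0
  node 24: h_left=0, h_right=-1, diff=1 [OK], height=1
  node 14: h_left=1, h_right=1, diff=0 [OK], height=2
  node 35: h_left=-1, h_right=-1, diff=0 [OK], height=0
  node 37: h_left=0, h_right=-1, diff=1 [OK], height=1
  node 47: h_left=-1, h_right=-1, diff=0 [OK], height=0
  node 44: h_left=1, h_right=0, diff=1 [OK], height=2
  node 34: h_left=2, h_right=2, diff=0 [OK], height=3
All nodes satisfy the balance condition.
Result: Balanced


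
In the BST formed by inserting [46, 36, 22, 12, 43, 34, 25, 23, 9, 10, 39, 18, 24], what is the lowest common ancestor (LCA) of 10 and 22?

Tree insertion order: [46, 36, 22, 12, 43, 34, 25, 23, 9, 10, 39, 18, 24]
Tree (level-order array): [46, 36, None, 22, 43, 12, 34, 39, None, 9, 18, 25, None, None, None, None, 10, None, None, 23, None, None, None, None, 24]
In a BST, the LCA of p=10, q=22 is the first node v on the
root-to-leaf path with p <= v <= q (go left if both < v, right if both > v).
Walk from root:
  at 46: both 10 and 22 < 46, go left
  at 36: both 10 and 22 < 36, go left
  at 22: 10 <= 22 <= 22, this is the LCA
LCA = 22


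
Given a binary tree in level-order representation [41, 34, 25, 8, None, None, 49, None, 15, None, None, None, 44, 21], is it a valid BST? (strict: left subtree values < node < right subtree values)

Level-order array: [41, 34, 25, 8, None, None, 49, None, 15, None, None, None, 44, 21]
Validate using subtree bounds (lo, hi): at each node, require lo < value < hi,
then recurse left with hi=value and right with lo=value.
Preorder trace (stopping at first violation):
  at node 41 with bounds (-inf, +inf): OK
  at node 34 with bounds (-inf, 41): OK
  at node 8 with bounds (-inf, 34): OK
  at node 15 with bounds (8, 34): OK
  at node 44 with bounds (15, 34): VIOLATION
Node 44 violates its bound: not (15 < 44 < 34).
Result: Not a valid BST


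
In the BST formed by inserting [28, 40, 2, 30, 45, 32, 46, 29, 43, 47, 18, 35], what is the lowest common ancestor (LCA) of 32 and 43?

Tree insertion order: [28, 40, 2, 30, 45, 32, 46, 29, 43, 47, 18, 35]
Tree (level-order array): [28, 2, 40, None, 18, 30, 45, None, None, 29, 32, 43, 46, None, None, None, 35, None, None, None, 47]
In a BST, the LCA of p=32, q=43 is the first node v on the
root-to-leaf path with p <= v <= q (go left if both < v, right if both > v).
Walk from root:
  at 28: both 32 and 43 > 28, go right
  at 40: 32 <= 40 <= 43, this is the LCA
LCA = 40


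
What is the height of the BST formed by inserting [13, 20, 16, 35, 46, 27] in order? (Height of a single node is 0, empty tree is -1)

Insertion order: [13, 20, 16, 35, 46, 27]
Tree (level-order array): [13, None, 20, 16, 35, None, None, 27, 46]
Compute height bottom-up (empty subtree = -1):
  height(16) = 1 + max(-1, -1) = 0
  height(27) = 1 + max(-1, -1) = 0
  height(46) = 1 + max(-1, -1) = 0
  height(35) = 1 + max(0, 0) = 1
  height(20) = 1 + max(0, 1) = 2
  height(13) = 1 + max(-1, 2) = 3
Height = 3


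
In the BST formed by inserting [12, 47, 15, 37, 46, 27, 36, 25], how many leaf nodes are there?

Tree built from: [12, 47, 15, 37, 46, 27, 36, 25]
Tree (level-order array): [12, None, 47, 15, None, None, 37, 27, 46, 25, 36]
Rule: A leaf has 0 children.
Per-node child counts:
  node 12: 1 child(ren)
  node 47: 1 child(ren)
  node 15: 1 child(ren)
  node 37: 2 child(ren)
  node 27: 2 child(ren)
  node 25: 0 child(ren)
  node 36: 0 child(ren)
  node 46: 0 child(ren)
Matching nodes: [25, 36, 46]
Count of leaf nodes: 3


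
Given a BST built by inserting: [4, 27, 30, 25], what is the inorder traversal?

Tree insertion order: [4, 27, 30, 25]
Tree (level-order array): [4, None, 27, 25, 30]
Inorder traversal: [4, 25, 27, 30]


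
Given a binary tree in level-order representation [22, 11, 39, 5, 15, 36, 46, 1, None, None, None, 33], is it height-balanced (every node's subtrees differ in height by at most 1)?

Tree (level-order array): [22, 11, 39, 5, 15, 36, 46, 1, None, None, None, 33]
Definition: a tree is height-balanced if, at every node, |h(left) - h(right)| <= 1 (empty subtree has height -1).
Bottom-up per-node check:
  node 1: h_left=-1, h_right=-1, diff=0 [OK], height=0
  node 5: h_left=0, h_right=-1, diff=1 [OK], height=1
  node 15: h_left=-1, h_right=-1, diff=0 [OK], height=0
  node 11: h_left=1, h_right=0, diff=1 [OK], height=2
  node 33: h_left=-1, h_right=-1, diff=0 [OK], height=0
  node 36: h_left=0, h_right=-1, diff=1 [OK], height=1
  node 46: h_left=-1, h_right=-1, diff=0 [OK], height=0
  node 39: h_left=1, h_right=0, diff=1 [OK], height=2
  node 22: h_left=2, h_right=2, diff=0 [OK], height=3
All nodes satisfy the balance condition.
Result: Balanced


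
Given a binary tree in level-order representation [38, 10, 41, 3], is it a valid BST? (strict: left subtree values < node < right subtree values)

Level-order array: [38, 10, 41, 3]
Validate using subtree bounds (lo, hi): at each node, require lo < value < hi,
then recurse left with hi=value and right with lo=value.
Preorder trace (stopping at first violation):
  at node 38 with bounds (-inf, +inf): OK
  at node 10 with bounds (-inf, 38): OK
  at node 3 with bounds (-inf, 10): OK
  at node 41 with bounds (38, +inf): OK
No violation found at any node.
Result: Valid BST


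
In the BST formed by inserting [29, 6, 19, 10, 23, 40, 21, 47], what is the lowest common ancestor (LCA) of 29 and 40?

Tree insertion order: [29, 6, 19, 10, 23, 40, 21, 47]
Tree (level-order array): [29, 6, 40, None, 19, None, 47, 10, 23, None, None, None, None, 21]
In a BST, the LCA of p=29, q=40 is the first node v on the
root-to-leaf path with p <= v <= q (go left if both < v, right if both > v).
Walk from root:
  at 29: 29 <= 29 <= 40, this is the LCA
LCA = 29


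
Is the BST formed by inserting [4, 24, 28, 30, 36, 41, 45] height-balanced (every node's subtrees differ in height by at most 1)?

Tree (level-order array): [4, None, 24, None, 28, None, 30, None, 36, None, 41, None, 45]
Definition: a tree is height-balanced if, at every node, |h(left) - h(right)| <= 1 (empty subtree has height -1).
Bottom-up per-node check:
  node 45: h_left=-1, h_right=-1, diff=0 [OK], height=0
  node 41: h_left=-1, h_right=0, diff=1 [OK], height=1
  node 36: h_left=-1, h_right=1, diff=2 [FAIL (|-1-1|=2 > 1)], height=2
  node 30: h_left=-1, h_right=2, diff=3 [FAIL (|-1-2|=3 > 1)], height=3
  node 28: h_left=-1, h_right=3, diff=4 [FAIL (|-1-3|=4 > 1)], height=4
  node 24: h_left=-1, h_right=4, diff=5 [FAIL (|-1-4|=5 > 1)], height=5
  node 4: h_left=-1, h_right=5, diff=6 [FAIL (|-1-5|=6 > 1)], height=6
Node 36 violates the condition: |-1 - 1| = 2 > 1.
Result: Not balanced


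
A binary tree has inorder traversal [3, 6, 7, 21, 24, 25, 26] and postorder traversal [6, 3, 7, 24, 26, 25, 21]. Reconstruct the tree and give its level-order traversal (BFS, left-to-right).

Inorder:   [3, 6, 7, 21, 24, 25, 26]
Postorder: [6, 3, 7, 24, 26, 25, 21]
Algorithm: postorder visits root last, so walk postorder right-to-left;
each value is the root of the current inorder slice — split it at that
value, recurse on the right subtree first, then the left.
Recursive splits:
  root=21; inorder splits into left=[3, 6, 7], right=[24, 25, 26]
  root=25; inorder splits into left=[24], right=[26]
  root=26; inorder splits into left=[], right=[]
  root=24; inorder splits into left=[], right=[]
  root=7; inorder splits into left=[3, 6], right=[]
  root=3; inorder splits into left=[], right=[6]
  root=6; inorder splits into left=[], right=[]
Reconstructed level-order: [21, 7, 25, 3, 24, 26, 6]


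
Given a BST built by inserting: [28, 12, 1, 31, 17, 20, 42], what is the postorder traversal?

Tree insertion order: [28, 12, 1, 31, 17, 20, 42]
Tree (level-order array): [28, 12, 31, 1, 17, None, 42, None, None, None, 20]
Postorder traversal: [1, 20, 17, 12, 42, 31, 28]


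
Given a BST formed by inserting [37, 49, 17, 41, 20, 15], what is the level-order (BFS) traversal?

Tree insertion order: [37, 49, 17, 41, 20, 15]
Tree (level-order array): [37, 17, 49, 15, 20, 41]
BFS from the root, enqueuing left then right child of each popped node:
  queue [37] -> pop 37, enqueue [17, 49], visited so far: [37]
  queue [17, 49] -> pop 17, enqueue [15, 20], visited so far: [37, 17]
  queue [49, 15, 20] -> pop 49, enqueue [41], visited so far: [37, 17, 49]
  queue [15, 20, 41] -> pop 15, enqueue [none], visited so far: [37, 17, 49, 15]
  queue [20, 41] -> pop 20, enqueue [none], visited so far: [37, 17, 49, 15, 20]
  queue [41] -> pop 41, enqueue [none], visited so far: [37, 17, 49, 15, 20, 41]
Result: [37, 17, 49, 15, 20, 41]


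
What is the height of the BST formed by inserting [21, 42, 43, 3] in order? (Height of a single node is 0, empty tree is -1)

Insertion order: [21, 42, 43, 3]
Tree (level-order array): [21, 3, 42, None, None, None, 43]
Compute height bottom-up (empty subtree = -1):
  height(3) = 1 + max(-1, -1) = 0
  height(43) = 1 + max(-1, -1) = 0
  height(42) = 1 + max(-1, 0) = 1
  height(21) = 1 + max(0, 1) = 2
Height = 2


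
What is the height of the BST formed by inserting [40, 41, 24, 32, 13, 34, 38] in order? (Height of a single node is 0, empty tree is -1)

Insertion order: [40, 41, 24, 32, 13, 34, 38]
Tree (level-order array): [40, 24, 41, 13, 32, None, None, None, None, None, 34, None, 38]
Compute height bottom-up (empty subtree = -1):
  height(13) = 1 + max(-1, -1) = 0
  height(38) = 1 + max(-1, -1) = 0
  height(34) = 1 + max(-1, 0) = 1
  height(32) = 1 + max(-1, 1) = 2
  height(24) = 1 + max(0, 2) = 3
  height(41) = 1 + max(-1, -1) = 0
  height(40) = 1 + max(3, 0) = 4
Height = 4


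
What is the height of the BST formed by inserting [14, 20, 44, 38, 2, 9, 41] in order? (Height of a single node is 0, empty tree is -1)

Insertion order: [14, 20, 44, 38, 2, 9, 41]
Tree (level-order array): [14, 2, 20, None, 9, None, 44, None, None, 38, None, None, 41]
Compute height bottom-up (empty subtree = -1):
  height(9) = 1 + max(-1, -1) = 0
  height(2) = 1 + max(-1, 0) = 1
  height(41) = 1 + max(-1, -1) = 0
  height(38) = 1 + max(-1, 0) = 1
  height(44) = 1 + max(1, -1) = 2
  height(20) = 1 + max(-1, 2) = 3
  height(14) = 1 + max(1, 3) = 4
Height = 4


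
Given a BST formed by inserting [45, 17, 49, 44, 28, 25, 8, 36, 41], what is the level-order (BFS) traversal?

Tree insertion order: [45, 17, 49, 44, 28, 25, 8, 36, 41]
Tree (level-order array): [45, 17, 49, 8, 44, None, None, None, None, 28, None, 25, 36, None, None, None, 41]
BFS from the root, enqueuing left then right child of each popped node:
  queue [45] -> pop 45, enqueue [17, 49], visited so far: [45]
  queue [17, 49] -> pop 17, enqueue [8, 44], visited so far: [45, 17]
  queue [49, 8, 44] -> pop 49, enqueue [none], visited so far: [45, 17, 49]
  queue [8, 44] -> pop 8, enqueue [none], visited so far: [45, 17, 49, 8]
  queue [44] -> pop 44, enqueue [28], visited so far: [45, 17, 49, 8, 44]
  queue [28] -> pop 28, enqueue [25, 36], visited so far: [45, 17, 49, 8, 44, 28]
  queue [25, 36] -> pop 25, enqueue [none], visited so far: [45, 17, 49, 8, 44, 28, 25]
  queue [36] -> pop 36, enqueue [41], visited so far: [45, 17, 49, 8, 44, 28, 25, 36]
  queue [41] -> pop 41, enqueue [none], visited so far: [45, 17, 49, 8, 44, 28, 25, 36, 41]
Result: [45, 17, 49, 8, 44, 28, 25, 36, 41]


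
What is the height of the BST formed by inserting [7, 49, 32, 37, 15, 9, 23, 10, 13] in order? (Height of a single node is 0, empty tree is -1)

Insertion order: [7, 49, 32, 37, 15, 9, 23, 10, 13]
Tree (level-order array): [7, None, 49, 32, None, 15, 37, 9, 23, None, None, None, 10, None, None, None, 13]
Compute height bottom-up (empty subtree = -1):
  height(13) = 1 + max(-1, -1) = 0
  height(10) = 1 + max(-1, 0) = 1
  height(9) = 1 + max(-1, 1) = 2
  height(23) = 1 + max(-1, -1) = 0
  height(15) = 1 + max(2, 0) = 3
  height(37) = 1 + max(-1, -1) = 0
  height(32) = 1 + max(3, 0) = 4
  height(49) = 1 + max(4, -1) = 5
  height(7) = 1 + max(-1, 5) = 6
Height = 6


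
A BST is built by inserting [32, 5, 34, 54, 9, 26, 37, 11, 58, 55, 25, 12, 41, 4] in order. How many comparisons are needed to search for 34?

Search path for 34: 32 -> 34
Found: True
Comparisons: 2


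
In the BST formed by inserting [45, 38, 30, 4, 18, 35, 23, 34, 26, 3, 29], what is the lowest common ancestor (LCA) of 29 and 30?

Tree insertion order: [45, 38, 30, 4, 18, 35, 23, 34, 26, 3, 29]
Tree (level-order array): [45, 38, None, 30, None, 4, 35, 3, 18, 34, None, None, None, None, 23, None, None, None, 26, None, 29]
In a BST, the LCA of p=29, q=30 is the first node v on the
root-to-leaf path with p <= v <= q (go left if both < v, right if both > v).
Walk from root:
  at 45: both 29 and 30 < 45, go left
  at 38: both 29 and 30 < 38, go left
  at 30: 29 <= 30 <= 30, this is the LCA
LCA = 30


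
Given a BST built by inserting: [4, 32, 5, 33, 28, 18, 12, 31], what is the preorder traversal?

Tree insertion order: [4, 32, 5, 33, 28, 18, 12, 31]
Tree (level-order array): [4, None, 32, 5, 33, None, 28, None, None, 18, 31, 12]
Preorder traversal: [4, 32, 5, 28, 18, 12, 31, 33]


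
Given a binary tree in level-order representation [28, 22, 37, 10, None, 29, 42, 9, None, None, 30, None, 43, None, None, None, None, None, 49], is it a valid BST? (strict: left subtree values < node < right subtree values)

Level-order array: [28, 22, 37, 10, None, 29, 42, 9, None, None, 30, None, 43, None, None, None, None, None, 49]
Validate using subtree bounds (lo, hi): at each node, require lo < value < hi,
then recurse left with hi=value and right with lo=value.
Preorder trace (stopping at first violation):
  at node 28 with bounds (-inf, +inf): OK
  at node 22 with bounds (-inf, 28): OK
  at node 10 with bounds (-inf, 22): OK
  at node 9 with bounds (-inf, 10): OK
  at node 37 with bounds (28, +inf): OK
  at node 29 with bounds (28, 37): OK
  at node 30 with bounds (29, 37): OK
  at node 42 with bounds (37, +inf): OK
  at node 43 with bounds (42, +inf): OK
  at node 49 with bounds (43, +inf): OK
No violation found at any node.
Result: Valid BST


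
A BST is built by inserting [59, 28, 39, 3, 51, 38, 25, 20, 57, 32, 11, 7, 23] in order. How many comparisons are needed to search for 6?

Search path for 6: 59 -> 28 -> 3 -> 25 -> 20 -> 11 -> 7
Found: False
Comparisons: 7


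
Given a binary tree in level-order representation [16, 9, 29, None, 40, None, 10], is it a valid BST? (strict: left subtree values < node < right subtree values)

Level-order array: [16, 9, 29, None, 40, None, 10]
Validate using subtree bounds (lo, hi): at each node, require lo < value < hi,
then recurse left with hi=value and right with lo=value.
Preorder trace (stopping at first violation):
  at node 16 with bounds (-inf, +inf): OK
  at node 9 with bounds (-inf, 16): OK
  at node 40 with bounds (9, 16): VIOLATION
Node 40 violates its bound: not (9 < 40 < 16).
Result: Not a valid BST


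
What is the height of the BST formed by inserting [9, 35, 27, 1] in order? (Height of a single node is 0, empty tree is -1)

Insertion order: [9, 35, 27, 1]
Tree (level-order array): [9, 1, 35, None, None, 27]
Compute height bottom-up (empty subtree = -1):
  height(1) = 1 + max(-1, -1) = 0
  height(27) = 1 + max(-1, -1) = 0
  height(35) = 1 + max(0, -1) = 1
  height(9) = 1 + max(0, 1) = 2
Height = 2
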